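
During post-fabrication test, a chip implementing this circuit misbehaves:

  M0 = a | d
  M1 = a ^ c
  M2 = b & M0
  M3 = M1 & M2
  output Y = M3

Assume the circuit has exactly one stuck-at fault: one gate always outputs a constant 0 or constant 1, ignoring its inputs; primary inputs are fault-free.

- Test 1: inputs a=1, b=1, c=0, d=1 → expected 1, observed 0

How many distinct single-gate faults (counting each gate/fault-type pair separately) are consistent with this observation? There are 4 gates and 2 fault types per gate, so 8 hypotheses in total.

Fault-free: M0=1, M1=1, M2=1, M3=1 → 1. Observed 0.
  M0 stuck-at-0: output 0 ✓
  M0 stuck-at-1: output 1 ✗
  M1 stuck-at-0: output 0 ✓
  M1 stuck-at-1: output 1 ✗
  M2 stuck-at-0: output 0 ✓
  M2 stuck-at-1: output 1 ✗
  M3 stuck-at-0: output 0 ✓
  M3 stuck-at-1: output 1 ✗
Consistent faults: {M0 stuck-at-0, M1 stuck-at-0, M2 stuck-at-0, M3 stuck-at-0} — 4 in all.

4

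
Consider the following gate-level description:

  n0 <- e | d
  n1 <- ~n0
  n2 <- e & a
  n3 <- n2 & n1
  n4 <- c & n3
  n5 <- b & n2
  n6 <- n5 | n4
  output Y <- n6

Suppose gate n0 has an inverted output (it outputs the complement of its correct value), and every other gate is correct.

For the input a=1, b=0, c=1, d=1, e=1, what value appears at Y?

1

Propagate with n0 forced: n0=0 [inverted output], n1=1, n2=1, n3=1, n4=1, n5=0, n6=1.
So Y = 1. (Without the fault it would be 0.)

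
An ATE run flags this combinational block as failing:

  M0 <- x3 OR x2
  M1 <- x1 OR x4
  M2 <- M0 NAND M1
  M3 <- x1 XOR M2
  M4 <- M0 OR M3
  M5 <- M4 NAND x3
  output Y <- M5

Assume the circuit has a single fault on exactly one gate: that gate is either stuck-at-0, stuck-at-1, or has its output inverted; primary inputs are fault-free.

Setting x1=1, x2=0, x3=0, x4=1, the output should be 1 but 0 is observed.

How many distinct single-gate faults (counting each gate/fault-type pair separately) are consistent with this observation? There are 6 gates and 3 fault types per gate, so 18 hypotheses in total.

Fault-free: M0=0, M1=1, M2=1, M3=0, M4=0, M5=1 → 1. Observed 0.
  M0: none of the 3 fault types match ✗
  M1: none of the 3 fault types match ✗
  M2: none of the 3 fault types match ✗
  M3: none of the 3 fault types match ✗
  M4: none of the 3 fault types match ✗
  M5: stuck-at-0, inverted output ✓; others ✗
Consistent faults: {M5 stuck-at-0, M5 inverted output} — 2 in all.

2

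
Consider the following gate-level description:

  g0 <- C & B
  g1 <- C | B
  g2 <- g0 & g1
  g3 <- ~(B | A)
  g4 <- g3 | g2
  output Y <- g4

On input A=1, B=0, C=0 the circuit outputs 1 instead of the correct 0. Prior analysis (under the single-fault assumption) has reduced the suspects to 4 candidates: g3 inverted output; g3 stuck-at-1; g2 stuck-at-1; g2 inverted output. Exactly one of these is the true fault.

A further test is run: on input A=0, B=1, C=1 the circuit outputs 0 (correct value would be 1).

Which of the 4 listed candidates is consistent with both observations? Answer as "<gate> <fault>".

Evaluate each candidate on input A=0, B=1, C=1:
  g3 inverted output: g0=1, g1=1, g2=1, g3=1 [inverted output], g4=1 → 1 — eliminated
  g3 stuck-at-1: g0=1, g1=1, g2=1, g3=1 [stuck-at-1], g4=1 → 1 — eliminated
  g2 stuck-at-1: g0=1, g1=1, g2=1 [stuck-at-1], g3=0, g4=1 → 1 — eliminated
  g2 inverted output: g0=1, g1=1, g2=0 [inverted output], g3=0, g4=0 → 0 — matches
Only g2 inverted output reproduces the observed 0.

g2 inverted output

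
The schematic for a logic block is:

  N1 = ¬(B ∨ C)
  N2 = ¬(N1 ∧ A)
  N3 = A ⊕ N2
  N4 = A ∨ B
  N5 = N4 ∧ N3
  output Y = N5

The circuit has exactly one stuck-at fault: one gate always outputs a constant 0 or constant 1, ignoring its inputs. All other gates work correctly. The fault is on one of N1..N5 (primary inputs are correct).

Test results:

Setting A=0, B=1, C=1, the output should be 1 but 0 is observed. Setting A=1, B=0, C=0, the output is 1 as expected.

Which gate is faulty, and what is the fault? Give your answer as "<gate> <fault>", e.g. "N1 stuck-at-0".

Fault-free values for test 1 (A=0, B=1, C=1): N1=0, N2=1, N3=1, N4=1, N5=1, giving Y=1. Observed 0.
Test 1: faults giving observed 0 are {N2 stuck-at-0, N3 stuck-at-0, N4 stuck-at-0, N5 stuck-at-0}.
Test 2 (A=1, B=0, C=0): fault-free N1=1, N2=0, N3=1, N4=1, N5=1 → 1; observed 1. Eliminates N3 stuck-at-0, N4 stuck-at-0, N5 stuck-at-0.
Only N2 stuck-at-0 is consistent with every test.

N2 stuck-at-0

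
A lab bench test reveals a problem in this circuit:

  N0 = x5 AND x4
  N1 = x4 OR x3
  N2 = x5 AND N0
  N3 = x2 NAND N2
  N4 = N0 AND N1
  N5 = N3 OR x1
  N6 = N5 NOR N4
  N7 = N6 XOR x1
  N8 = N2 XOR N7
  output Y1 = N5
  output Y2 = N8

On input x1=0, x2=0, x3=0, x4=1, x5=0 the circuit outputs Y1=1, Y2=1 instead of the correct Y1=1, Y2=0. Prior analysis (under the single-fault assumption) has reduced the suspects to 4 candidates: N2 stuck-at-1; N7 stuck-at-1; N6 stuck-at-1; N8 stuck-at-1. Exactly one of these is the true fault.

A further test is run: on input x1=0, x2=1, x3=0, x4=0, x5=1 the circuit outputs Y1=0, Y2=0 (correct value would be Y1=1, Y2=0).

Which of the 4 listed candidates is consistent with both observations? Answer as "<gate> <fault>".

Evaluate each candidate on input x1=0, x2=1, x3=0, x4=0, x5=1:
  N2 stuck-at-1: N0=0, N1=0, N2=1 [stuck-at-1], N3=0, N4=0, N5=0, N6=1, N7=1, N8=0 → Y1=0, Y2=0 — matches
  N7 stuck-at-1: N0=0, N1=0, N2=0, N3=1, N4=0, N5=1, N6=0, N7=1 [stuck-at-1], N8=1 → Y1=1, Y2=1 — eliminated
  N6 stuck-at-1: N0=0, N1=0, N2=0, N3=1, N4=0, N5=1, N6=1 [stuck-at-1], N7=1, N8=1 → Y1=1, Y2=1 — eliminated
  N8 stuck-at-1: N0=0, N1=0, N2=0, N3=1, N4=0, N5=1, N6=0, N7=0, N8=1 [stuck-at-1] → Y1=1, Y2=1 — eliminated
Only N2 stuck-at-1 reproduces the observed Y1=0, Y2=0.

N2 stuck-at-1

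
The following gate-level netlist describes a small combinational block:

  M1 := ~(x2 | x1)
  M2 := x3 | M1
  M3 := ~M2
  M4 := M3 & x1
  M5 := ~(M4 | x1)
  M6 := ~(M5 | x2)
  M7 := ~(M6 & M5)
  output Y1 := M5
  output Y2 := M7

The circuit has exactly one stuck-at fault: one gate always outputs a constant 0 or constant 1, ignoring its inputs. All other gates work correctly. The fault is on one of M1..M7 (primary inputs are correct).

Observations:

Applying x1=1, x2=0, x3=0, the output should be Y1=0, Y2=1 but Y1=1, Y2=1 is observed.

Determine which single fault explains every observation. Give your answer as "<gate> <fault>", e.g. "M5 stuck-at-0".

Fault-free values for test 1 (x1=1, x2=0, x3=0): M1=0, M2=0, M3=1, M4=1, M5=0, M6=1, M7=1, giving Y1=0, Y2=1. Observed Y1=1, Y2=1.
Test 1: faults giving observed Y1=1, Y2=1 are {M5 stuck-at-1}.
Only M5 stuck-at-1 is consistent with every test.

M5 stuck-at-1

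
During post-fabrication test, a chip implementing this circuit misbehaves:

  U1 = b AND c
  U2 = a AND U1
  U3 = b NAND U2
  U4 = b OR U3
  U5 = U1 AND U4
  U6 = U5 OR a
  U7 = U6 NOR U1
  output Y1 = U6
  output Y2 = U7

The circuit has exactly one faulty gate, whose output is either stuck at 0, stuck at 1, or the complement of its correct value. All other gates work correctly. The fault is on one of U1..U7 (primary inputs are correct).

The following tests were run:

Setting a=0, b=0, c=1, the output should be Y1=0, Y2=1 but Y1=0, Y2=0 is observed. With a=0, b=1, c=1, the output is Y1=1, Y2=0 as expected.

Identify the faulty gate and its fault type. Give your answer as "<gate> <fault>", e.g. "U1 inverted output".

U7 stuck-at-0

Fault-free values for test 1 (a=0, b=0, c=1): U1=0, U2=0, U3=1, U4=1, U5=0, U6=0, U7=1, giving Y1=0, Y2=1. Observed Y1=0, Y2=0.
Test 1: faults giving observed Y1=0, Y2=0 are {U7 stuck-at-0, U7 inverted output}.
Test 2 (a=0, b=1, c=1): fault-free U1=1, U2=0, U3=1, U4=1, U5=1, U6=1, U7=0 → Y1=1, Y2=0; observed Y1=1, Y2=0. Eliminates U7 inverted output.
Only U7 stuck-at-0 is consistent with every test.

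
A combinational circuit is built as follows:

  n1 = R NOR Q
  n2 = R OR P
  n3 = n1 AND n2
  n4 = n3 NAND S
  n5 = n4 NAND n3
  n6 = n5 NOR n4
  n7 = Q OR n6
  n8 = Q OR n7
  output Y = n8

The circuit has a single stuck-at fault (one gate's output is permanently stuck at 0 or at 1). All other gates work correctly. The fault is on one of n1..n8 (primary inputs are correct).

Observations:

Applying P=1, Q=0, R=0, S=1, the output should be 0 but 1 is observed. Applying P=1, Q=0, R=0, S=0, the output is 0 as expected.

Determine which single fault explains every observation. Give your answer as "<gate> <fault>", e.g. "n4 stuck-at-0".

Fault-free values for test 1 (P=1, Q=0, R=0, S=1): n1=1, n2=1, n3=1, n4=0, n5=1, n6=0, n7=0, n8=0, giving Y=0. Observed 1.
Test 1: faults giving observed 1 are {n5 stuck-at-0, n6 stuck-at-1, n7 stuck-at-1, n8 stuck-at-1}.
Test 2 (P=1, Q=0, R=0, S=0): fault-free n1=1, n2=1, n3=1, n4=1, n5=0, n6=0, n7=0, n8=0 → 0; observed 0. Eliminates n6 stuck-at-1, n7 stuck-at-1, n8 stuck-at-1.
Only n5 stuck-at-0 is consistent with every test.

n5 stuck-at-0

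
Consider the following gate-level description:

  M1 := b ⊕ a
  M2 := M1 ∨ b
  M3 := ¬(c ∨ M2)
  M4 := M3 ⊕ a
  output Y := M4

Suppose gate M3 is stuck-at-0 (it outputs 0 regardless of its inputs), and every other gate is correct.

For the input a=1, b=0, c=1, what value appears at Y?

Propagate with M3 forced: M1=1, M2=1, M3=0 [stuck-at-0], M4=1.
So Y = 1. (Same as the fault-free value — the fault is masked on this input.)

1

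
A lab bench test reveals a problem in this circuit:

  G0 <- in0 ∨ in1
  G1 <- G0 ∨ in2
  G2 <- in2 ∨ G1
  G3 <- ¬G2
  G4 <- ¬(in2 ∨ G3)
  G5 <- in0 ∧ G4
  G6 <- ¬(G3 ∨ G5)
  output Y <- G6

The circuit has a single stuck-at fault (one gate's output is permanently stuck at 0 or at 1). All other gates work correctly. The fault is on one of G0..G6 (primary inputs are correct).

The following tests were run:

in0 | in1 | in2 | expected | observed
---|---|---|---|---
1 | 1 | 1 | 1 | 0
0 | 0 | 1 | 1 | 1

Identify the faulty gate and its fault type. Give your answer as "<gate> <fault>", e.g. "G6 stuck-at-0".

G4 stuck-at-1

Fault-free values for test 1 (in0=1, in1=1, in2=1): G0=1, G1=1, G2=1, G3=0, G4=0, G5=0, G6=1, giving Y=1. Observed 0.
Test 1: faults giving observed 0 are {G2 stuck-at-0, G3 stuck-at-1, G4 stuck-at-1, G5 stuck-at-1, G6 stuck-at-0}.
Test 2 (in0=0, in1=0, in2=1): fault-free G0=0, G1=1, G2=1, G3=0, G4=0, G5=0, G6=1 → 1; observed 1. Eliminates G2 stuck-at-0, G3 stuck-at-1, G5 stuck-at-1, G6 stuck-at-0.
Only G4 stuck-at-1 is consistent with every test.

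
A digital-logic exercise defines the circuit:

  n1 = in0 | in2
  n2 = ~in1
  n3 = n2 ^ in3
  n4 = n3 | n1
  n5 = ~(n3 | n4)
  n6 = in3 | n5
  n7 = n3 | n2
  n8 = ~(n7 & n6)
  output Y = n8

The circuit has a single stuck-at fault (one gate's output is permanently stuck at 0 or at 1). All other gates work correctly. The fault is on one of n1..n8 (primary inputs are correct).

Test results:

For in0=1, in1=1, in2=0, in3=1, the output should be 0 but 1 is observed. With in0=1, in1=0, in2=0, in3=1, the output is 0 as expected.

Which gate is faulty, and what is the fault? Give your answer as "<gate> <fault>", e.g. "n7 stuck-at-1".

Fault-free values for test 1 (in0=1, in1=1, in2=0, in3=1): n1=1, n2=0, n3=1, n4=1, n5=0, n6=1, n7=1, n8=0, giving Y=0. Observed 1.
Test 1: faults giving observed 1 are {n3 stuck-at-0, n6 stuck-at-0, n7 stuck-at-0, n8 stuck-at-1}.
Test 2 (in0=1, in1=0, in2=0, in3=1): fault-free n1=1, n2=1, n3=0, n4=1, n5=0, n6=1, n7=1, n8=0 → 0; observed 0. Eliminates n6 stuck-at-0, n7 stuck-at-0, n8 stuck-at-1.
Only n3 stuck-at-0 is consistent with every test.

n3 stuck-at-0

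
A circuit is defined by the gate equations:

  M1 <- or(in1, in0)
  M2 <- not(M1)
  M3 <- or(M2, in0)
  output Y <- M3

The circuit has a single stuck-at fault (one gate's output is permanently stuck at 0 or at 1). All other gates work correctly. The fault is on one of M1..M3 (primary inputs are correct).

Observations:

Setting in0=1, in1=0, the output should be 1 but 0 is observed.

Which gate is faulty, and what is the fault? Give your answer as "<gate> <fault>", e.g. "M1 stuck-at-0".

Fault-free values for test 1 (in0=1, in1=0): M1=1, M2=0, M3=1, giving Y=1. Observed 0.
Test 1: faults giving observed 0 are {M3 stuck-at-0}.
Only M3 stuck-at-0 is consistent with every test.

M3 stuck-at-0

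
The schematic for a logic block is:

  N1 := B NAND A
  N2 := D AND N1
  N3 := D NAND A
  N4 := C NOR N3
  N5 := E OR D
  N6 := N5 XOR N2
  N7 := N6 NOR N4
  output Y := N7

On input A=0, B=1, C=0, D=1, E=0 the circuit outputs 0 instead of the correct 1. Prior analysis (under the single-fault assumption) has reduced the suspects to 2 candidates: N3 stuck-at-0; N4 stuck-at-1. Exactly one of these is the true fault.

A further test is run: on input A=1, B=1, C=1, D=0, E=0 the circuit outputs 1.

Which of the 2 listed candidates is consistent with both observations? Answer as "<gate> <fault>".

N3 stuck-at-0

Evaluate each candidate on input A=1, B=1, C=1, D=0, E=0:
  N3 stuck-at-0: N1=0, N2=0, N3=0 [stuck-at-0], N4=0, N5=0, N6=0, N7=1 → 1 — matches
  N4 stuck-at-1: N1=0, N2=0, N3=1, N4=1 [stuck-at-1], N5=0, N6=0, N7=0 → 0 — eliminated
Only N3 stuck-at-0 reproduces the observed 1.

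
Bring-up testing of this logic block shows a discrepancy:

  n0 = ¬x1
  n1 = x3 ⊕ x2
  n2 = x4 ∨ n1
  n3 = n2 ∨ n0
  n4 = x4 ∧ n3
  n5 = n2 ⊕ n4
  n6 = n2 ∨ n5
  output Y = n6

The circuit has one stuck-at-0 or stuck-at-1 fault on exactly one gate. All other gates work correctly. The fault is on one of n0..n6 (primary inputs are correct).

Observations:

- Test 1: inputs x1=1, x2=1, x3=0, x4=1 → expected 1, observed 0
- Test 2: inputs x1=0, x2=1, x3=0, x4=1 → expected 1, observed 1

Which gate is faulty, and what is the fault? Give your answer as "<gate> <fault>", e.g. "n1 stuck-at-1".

Fault-free values for test 1 (x1=1, x2=1, x3=0, x4=1): n0=0, n1=1, n2=1, n3=1, n4=1, n5=0, n6=1, giving Y=1. Observed 0.
Test 1: faults giving observed 0 are {n2 stuck-at-0, n6 stuck-at-0}.
Test 2 (x1=0, x2=1, x3=0, x4=1): fault-free n0=1, n1=1, n2=1, n3=1, n4=1, n5=0, n6=1 → 1; observed 1. Eliminates n6 stuck-at-0.
Only n2 stuck-at-0 is consistent with every test.

n2 stuck-at-0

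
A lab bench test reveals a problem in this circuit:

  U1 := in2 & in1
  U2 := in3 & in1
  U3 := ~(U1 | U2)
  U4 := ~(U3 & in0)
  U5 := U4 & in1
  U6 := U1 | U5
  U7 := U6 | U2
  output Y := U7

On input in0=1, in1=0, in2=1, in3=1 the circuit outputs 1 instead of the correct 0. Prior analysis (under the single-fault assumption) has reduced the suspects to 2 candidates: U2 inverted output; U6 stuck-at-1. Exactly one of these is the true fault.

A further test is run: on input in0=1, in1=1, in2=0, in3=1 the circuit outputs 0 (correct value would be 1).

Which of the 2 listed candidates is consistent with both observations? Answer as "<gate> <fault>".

U2 inverted output

Evaluate each candidate on input in0=1, in1=1, in2=0, in3=1:
  U2 inverted output: U1=0, U2=0 [inverted output], U3=1, U4=0, U5=0, U6=0, U7=0 → 0 — matches
  U6 stuck-at-1: U1=0, U2=1, U3=0, U4=1, U5=1, U6=1 [stuck-at-1], U7=1 → 1 — eliminated
Only U2 inverted output reproduces the observed 0.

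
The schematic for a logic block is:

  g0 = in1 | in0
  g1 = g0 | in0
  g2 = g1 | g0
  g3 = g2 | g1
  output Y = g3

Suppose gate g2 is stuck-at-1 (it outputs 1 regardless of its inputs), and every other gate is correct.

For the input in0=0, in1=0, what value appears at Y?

1

Propagate with g2 forced: g0=0, g1=0, g2=1 [stuck-at-1], g3=1.
So Y = 1. (Without the fault it would be 0.)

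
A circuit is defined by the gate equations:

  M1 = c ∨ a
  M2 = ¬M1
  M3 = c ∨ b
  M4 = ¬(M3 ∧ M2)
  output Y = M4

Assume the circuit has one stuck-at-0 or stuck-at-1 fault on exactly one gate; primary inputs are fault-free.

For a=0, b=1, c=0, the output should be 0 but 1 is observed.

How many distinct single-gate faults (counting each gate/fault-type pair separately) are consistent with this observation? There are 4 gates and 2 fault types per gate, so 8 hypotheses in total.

4

Fault-free: M1=0, M2=1, M3=1, M4=0 → 0. Observed 1.
  M1 stuck-at-0: output 0 ✗
  M1 stuck-at-1: output 1 ✓
  M2 stuck-at-0: output 1 ✓
  M2 stuck-at-1: output 0 ✗
  M3 stuck-at-0: output 1 ✓
  M3 stuck-at-1: output 0 ✗
  M4 stuck-at-0: output 0 ✗
  M4 stuck-at-1: output 1 ✓
Consistent faults: {M1 stuck-at-1, M2 stuck-at-0, M3 stuck-at-0, M4 stuck-at-1} — 4 in all.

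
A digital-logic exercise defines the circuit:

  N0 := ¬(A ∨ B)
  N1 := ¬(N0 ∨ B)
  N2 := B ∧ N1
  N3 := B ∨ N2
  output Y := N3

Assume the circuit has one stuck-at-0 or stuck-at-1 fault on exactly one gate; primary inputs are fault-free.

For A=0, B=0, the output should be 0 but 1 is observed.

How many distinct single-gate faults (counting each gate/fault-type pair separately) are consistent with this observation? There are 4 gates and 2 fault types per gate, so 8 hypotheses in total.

2

Fault-free: N0=1, N1=0, N2=0, N3=0 → 0. Observed 1.
  N0 stuck-at-0: output 0 ✗
  N0 stuck-at-1: output 0 ✗
  N1 stuck-at-0: output 0 ✗
  N1 stuck-at-1: output 0 ✗
  N2 stuck-at-0: output 0 ✗
  N2 stuck-at-1: output 1 ✓
  N3 stuck-at-0: output 0 ✗
  N3 stuck-at-1: output 1 ✓
Consistent faults: {N2 stuck-at-1, N3 stuck-at-1} — 2 in all.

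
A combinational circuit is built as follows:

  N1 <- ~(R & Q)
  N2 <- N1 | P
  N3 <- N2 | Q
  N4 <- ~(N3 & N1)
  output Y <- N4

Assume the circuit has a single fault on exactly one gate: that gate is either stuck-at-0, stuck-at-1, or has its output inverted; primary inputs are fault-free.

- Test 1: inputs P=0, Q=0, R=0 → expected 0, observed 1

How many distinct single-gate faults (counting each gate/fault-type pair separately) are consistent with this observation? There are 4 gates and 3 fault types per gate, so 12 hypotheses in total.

Fault-free: N1=1, N2=1, N3=1, N4=0 → 0. Observed 1.
  N1 stuck-at-0: output 1 ✓
  N1 stuck-at-1: output 0 ✗
  N1 inverted output: output 1 ✓
  N2 stuck-at-0: output 1 ✓
  N2 stuck-at-1: output 0 ✗
  N2 inverted output: output 1 ✓
  N3 stuck-at-0: output 1 ✓
  N3 stuck-at-1: output 0 ✗
  N3 inverted output: output 1 ✓
  N4 stuck-at-0: output 0 ✗
  N4 stuck-at-1: output 1 ✓
  N4 inverted output: output 1 ✓
Consistent faults: {N1 stuck-at-0, N1 inverted output, N2 stuck-at-0, N2 inverted output, N3 stuck-at-0, N3 inverted output, N4 stuck-at-1, N4 inverted output} — 8 in all.

8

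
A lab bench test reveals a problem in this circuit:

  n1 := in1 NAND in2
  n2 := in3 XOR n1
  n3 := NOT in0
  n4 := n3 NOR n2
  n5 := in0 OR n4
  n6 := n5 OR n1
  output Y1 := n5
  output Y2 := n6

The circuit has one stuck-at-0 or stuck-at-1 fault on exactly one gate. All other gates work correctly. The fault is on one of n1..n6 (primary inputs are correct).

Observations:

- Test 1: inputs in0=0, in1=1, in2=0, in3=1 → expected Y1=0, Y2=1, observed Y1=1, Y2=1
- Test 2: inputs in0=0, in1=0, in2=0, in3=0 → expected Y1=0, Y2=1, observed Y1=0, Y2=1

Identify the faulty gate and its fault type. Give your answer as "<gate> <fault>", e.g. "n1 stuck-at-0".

Fault-free values for test 1 (in0=0, in1=1, in2=0, in3=1): n1=1, n2=0, n3=1, n4=0, n5=0, n6=1, giving Y1=0, Y2=1. Observed Y1=1, Y2=1.
Test 1: faults giving observed Y1=1, Y2=1 are {n3 stuck-at-0, n4 stuck-at-1, n5 stuck-at-1}.
Test 2 (in0=0, in1=0, in2=0, in3=0): fault-free n1=1, n2=1, n3=1, n4=0, n5=0, n6=1 → Y1=0, Y2=1; observed Y1=0, Y2=1. Eliminates n4 stuck-at-1, n5 stuck-at-1.
Only n3 stuck-at-0 is consistent with every test.

n3 stuck-at-0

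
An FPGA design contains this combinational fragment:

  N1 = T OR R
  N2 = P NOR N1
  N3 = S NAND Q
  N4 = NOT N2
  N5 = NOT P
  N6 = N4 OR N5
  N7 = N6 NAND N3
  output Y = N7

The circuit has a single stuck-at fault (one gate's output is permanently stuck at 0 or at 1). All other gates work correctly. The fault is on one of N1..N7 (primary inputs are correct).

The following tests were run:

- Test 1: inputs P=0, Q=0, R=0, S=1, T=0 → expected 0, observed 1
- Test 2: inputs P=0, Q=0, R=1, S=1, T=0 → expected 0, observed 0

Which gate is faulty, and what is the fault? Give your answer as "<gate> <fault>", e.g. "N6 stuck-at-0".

Fault-free values for test 1 (P=0, Q=0, R=0, S=1, T=0): N1=0, N2=1, N3=1, N4=0, N5=1, N6=1, N7=0, giving Y=0. Observed 1.
Test 1: faults giving observed 1 are {N3 stuck-at-0, N5 stuck-at-0, N6 stuck-at-0, N7 stuck-at-1}.
Test 2 (P=0, Q=0, R=1, S=1, T=0): fault-free N1=1, N2=0, N3=1, N4=1, N5=1, N6=1, N7=0 → 0; observed 0. Eliminates N3 stuck-at-0, N6 stuck-at-0, N7 stuck-at-1.
Only N5 stuck-at-0 is consistent with every test.

N5 stuck-at-0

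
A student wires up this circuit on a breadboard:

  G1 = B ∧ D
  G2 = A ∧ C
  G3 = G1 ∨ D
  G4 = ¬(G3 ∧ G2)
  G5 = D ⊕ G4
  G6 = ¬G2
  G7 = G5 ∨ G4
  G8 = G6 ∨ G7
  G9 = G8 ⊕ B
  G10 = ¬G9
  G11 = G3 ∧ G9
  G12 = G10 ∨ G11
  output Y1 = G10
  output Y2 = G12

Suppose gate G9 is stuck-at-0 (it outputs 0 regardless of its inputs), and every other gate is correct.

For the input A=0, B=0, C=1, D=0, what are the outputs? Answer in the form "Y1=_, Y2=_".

Propagate with G9 forced: G1=0, G2=0, G3=0, G4=1, G5=1, G6=1, G7=1, G8=1, G9=0 [stuck-at-0], G10=1, G11=0, G12=1.
So the outputs are Y1=1, Y2=1. (Without the fault they would be Y1=0, Y2=0.)

Y1=1, Y2=1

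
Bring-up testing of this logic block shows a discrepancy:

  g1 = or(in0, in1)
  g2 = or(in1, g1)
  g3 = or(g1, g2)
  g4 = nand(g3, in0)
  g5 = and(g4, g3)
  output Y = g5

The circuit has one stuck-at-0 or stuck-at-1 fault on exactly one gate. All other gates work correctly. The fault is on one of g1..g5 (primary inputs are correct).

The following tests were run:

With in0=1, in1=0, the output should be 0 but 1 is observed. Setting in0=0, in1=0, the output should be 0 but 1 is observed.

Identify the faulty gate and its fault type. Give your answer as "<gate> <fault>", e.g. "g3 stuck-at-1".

Fault-free values for test 1 (in0=1, in1=0): g1=1, g2=1, g3=1, g4=0, g5=0, giving Y=0. Observed 1.
Test 1: faults giving observed 1 are {g4 stuck-at-1, g5 stuck-at-1}.
Test 2 (in0=0, in1=0): fault-free g1=0, g2=0, g3=0, g4=1, g5=0 → 0; observed 1. Eliminates g4 stuck-at-1.
Only g5 stuck-at-1 is consistent with every test.

g5 stuck-at-1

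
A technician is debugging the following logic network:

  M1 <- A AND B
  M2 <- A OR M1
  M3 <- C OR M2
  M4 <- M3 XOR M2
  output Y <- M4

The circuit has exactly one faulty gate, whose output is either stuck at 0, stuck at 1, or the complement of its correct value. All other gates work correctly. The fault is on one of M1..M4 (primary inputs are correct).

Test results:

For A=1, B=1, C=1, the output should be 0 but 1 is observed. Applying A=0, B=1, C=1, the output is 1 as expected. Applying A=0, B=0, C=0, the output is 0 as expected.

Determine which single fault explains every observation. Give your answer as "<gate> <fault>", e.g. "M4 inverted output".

Fault-free values for test 1 (A=1, B=1, C=1): M1=1, M2=1, M3=1, M4=0, giving Y=0. Observed 1.
Test 1: faults giving observed 1 are {M2 stuck-at-0, M2 inverted output, M3 stuck-at-0, M3 inverted output, M4 stuck-at-1, M4 inverted output}.
Test 2 (A=0, B=1, C=1): fault-free M1=0, M2=0, M3=1, M4=1 → 1; observed 1. Eliminates M2 inverted output, M3 stuck-at-0, M3 inverted output, M4 inverted output.
Test 3 (A=0, B=0, C=0): fault-free M1=0, M2=0, M3=0, M4=0 → 0; observed 0. Eliminates M4 stuck-at-1.
Only M2 stuck-at-0 is consistent with every test.

M2 stuck-at-0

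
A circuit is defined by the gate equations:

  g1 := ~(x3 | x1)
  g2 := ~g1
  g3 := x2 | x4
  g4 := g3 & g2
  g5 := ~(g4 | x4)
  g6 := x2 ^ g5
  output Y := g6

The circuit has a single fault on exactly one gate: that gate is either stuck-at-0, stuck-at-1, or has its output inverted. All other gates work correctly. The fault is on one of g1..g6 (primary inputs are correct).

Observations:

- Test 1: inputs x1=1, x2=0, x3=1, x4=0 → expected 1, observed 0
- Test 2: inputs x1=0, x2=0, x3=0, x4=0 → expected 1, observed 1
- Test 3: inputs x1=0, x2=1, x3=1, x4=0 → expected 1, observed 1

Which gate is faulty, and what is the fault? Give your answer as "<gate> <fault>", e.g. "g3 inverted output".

Fault-free values for test 1 (x1=1, x2=0, x3=1, x4=0): g1=0, g2=1, g3=0, g4=0, g5=1, g6=1, giving Y=1. Observed 0.
Test 1: faults giving observed 0 are {g3 stuck-at-1, g3 inverted output, g4 stuck-at-1, g4 inverted output, g5 stuck-at-0, g5 inverted output, g6 stuck-at-0, g6 inverted output}.
Test 2 (x1=0, x2=0, x3=0, x4=0): fault-free g1=1, g2=0, g3=0, g4=0, g5=1, g6=1 → 1; observed 1. Eliminates g4 stuck-at-1, g4 inverted output, g5 stuck-at-0, g5 inverted output, g6 stuck-at-0, g6 inverted output.
Test 3 (x1=0, x2=1, x3=1, x4=0): fault-free g1=0, g2=1, g3=1, g4=1, g5=0, g6=1 → 1; observed 1. Eliminates g3 inverted output.
Only g3 stuck-at-1 is consistent with every test.

g3 stuck-at-1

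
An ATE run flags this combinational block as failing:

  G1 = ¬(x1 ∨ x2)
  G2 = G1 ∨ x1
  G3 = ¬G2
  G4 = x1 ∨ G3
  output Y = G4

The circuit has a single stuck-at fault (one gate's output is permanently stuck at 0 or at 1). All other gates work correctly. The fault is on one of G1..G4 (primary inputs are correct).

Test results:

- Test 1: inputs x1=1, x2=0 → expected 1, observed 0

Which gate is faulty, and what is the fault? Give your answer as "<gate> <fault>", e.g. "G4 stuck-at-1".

G4 stuck-at-0

Fault-free values for test 1 (x1=1, x2=0): G1=0, G2=1, G3=0, G4=1, giving Y=1. Observed 0.
Test 1: faults giving observed 0 are {G4 stuck-at-0}.
Only G4 stuck-at-0 is consistent with every test.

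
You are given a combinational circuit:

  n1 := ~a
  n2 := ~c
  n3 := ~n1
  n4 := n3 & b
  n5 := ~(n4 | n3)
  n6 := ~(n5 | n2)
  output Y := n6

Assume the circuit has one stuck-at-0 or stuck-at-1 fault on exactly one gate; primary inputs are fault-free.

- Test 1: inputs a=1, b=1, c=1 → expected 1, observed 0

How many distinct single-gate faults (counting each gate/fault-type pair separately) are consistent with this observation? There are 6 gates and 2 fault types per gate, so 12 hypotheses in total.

5

Fault-free: n1=0, n2=0, n3=1, n4=1, n5=0, n6=1 → 1. Observed 0.
  n1 stuck-at-0: output 1 ✗
  n1 stuck-at-1: output 0 ✓
  n2 stuck-at-0: output 1 ✗
  n2 stuck-at-1: output 0 ✓
  n3 stuck-at-0: output 0 ✓
  n3 stuck-at-1: output 1 ✗
  n4 stuck-at-0: output 1 ✗
  n4 stuck-at-1: output 1 ✗
  n5 stuck-at-0: output 1 ✗
  n5 stuck-at-1: output 0 ✓
  n6 stuck-at-0: output 0 ✓
  n6 stuck-at-1: output 1 ✗
Consistent faults: {n1 stuck-at-1, n2 stuck-at-1, n3 stuck-at-0, n5 stuck-at-1, n6 stuck-at-0} — 5 in all.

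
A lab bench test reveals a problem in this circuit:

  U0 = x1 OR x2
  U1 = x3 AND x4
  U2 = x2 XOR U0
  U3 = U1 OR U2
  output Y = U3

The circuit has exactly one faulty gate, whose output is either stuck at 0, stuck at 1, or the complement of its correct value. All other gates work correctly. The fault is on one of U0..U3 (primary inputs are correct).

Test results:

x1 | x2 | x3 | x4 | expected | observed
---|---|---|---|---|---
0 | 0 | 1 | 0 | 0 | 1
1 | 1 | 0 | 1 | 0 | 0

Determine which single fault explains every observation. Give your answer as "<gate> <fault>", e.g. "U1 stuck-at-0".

Fault-free values for test 1 (x1=0, x2=0, x3=1, x4=0): U0=0, U1=0, U2=0, U3=0, giving Y=0. Observed 1.
Test 1: faults giving observed 1 are {U0 stuck-at-1, U0 inverted output, U1 stuck-at-1, U1 inverted output, U2 stuck-at-1, U2 inverted output, U3 stuck-at-1, U3 inverted output}.
Test 2 (x1=1, x2=1, x3=0, x4=1): fault-free U0=1, U1=0, U2=0, U3=0 → 0; observed 0. Eliminates U0 inverted output, U1 stuck-at-1, U1 inverted output, U2 stuck-at-1, U2 inverted output, U3 stuck-at-1, U3 inverted output.
Only U0 stuck-at-1 is consistent with every test.

U0 stuck-at-1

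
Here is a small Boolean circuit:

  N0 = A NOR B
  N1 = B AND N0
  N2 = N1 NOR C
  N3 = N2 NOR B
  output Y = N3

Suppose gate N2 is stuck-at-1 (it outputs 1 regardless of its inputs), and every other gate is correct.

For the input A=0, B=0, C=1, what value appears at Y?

Propagate with N2 forced: N0=1, N1=0, N2=1 [stuck-at-1], N3=0.
So Y = 0. (Without the fault it would be 1.)

0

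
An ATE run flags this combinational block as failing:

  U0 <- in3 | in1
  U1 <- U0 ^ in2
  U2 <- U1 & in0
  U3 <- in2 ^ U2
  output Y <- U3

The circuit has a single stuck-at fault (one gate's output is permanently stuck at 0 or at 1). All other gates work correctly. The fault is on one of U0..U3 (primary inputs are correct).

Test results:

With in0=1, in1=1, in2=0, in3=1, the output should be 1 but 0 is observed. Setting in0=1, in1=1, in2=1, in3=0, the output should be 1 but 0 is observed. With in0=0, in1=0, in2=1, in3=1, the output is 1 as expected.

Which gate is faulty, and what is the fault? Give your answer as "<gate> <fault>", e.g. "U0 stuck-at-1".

U0 stuck-at-0

Fault-free values for test 1 (in0=1, in1=1, in2=0, in3=1): U0=1, U1=1, U2=1, U3=1, giving Y=1. Observed 0.
Test 1: faults giving observed 0 are {U0 stuck-at-0, U1 stuck-at-0, U2 stuck-at-0, U3 stuck-at-0}.
Test 2 (in0=1, in1=1, in2=1, in3=0): fault-free U0=1, U1=0, U2=0, U3=1 → 1; observed 0. Eliminates U1 stuck-at-0, U2 stuck-at-0.
Test 3 (in0=0, in1=0, in2=1, in3=1): fault-free U0=1, U1=0, U2=0, U3=1 → 1; observed 1. Eliminates U3 stuck-at-0.
Only U0 stuck-at-0 is consistent with every test.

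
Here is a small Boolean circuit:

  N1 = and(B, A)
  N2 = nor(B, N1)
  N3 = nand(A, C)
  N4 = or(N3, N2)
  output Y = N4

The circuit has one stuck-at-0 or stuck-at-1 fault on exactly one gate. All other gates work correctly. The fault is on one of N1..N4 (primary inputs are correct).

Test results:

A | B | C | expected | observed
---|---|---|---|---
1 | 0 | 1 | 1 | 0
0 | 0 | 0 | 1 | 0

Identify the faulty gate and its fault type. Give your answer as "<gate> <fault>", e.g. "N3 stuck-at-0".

N4 stuck-at-0

Fault-free values for test 1 (A=1, B=0, C=1): N1=0, N2=1, N3=0, N4=1, giving Y=1. Observed 0.
Test 1: faults giving observed 0 are {N1 stuck-at-1, N2 stuck-at-0, N4 stuck-at-0}.
Test 2 (A=0, B=0, C=0): fault-free N1=0, N2=1, N3=1, N4=1 → 1; observed 0. Eliminates N1 stuck-at-1, N2 stuck-at-0.
Only N4 stuck-at-0 is consistent with every test.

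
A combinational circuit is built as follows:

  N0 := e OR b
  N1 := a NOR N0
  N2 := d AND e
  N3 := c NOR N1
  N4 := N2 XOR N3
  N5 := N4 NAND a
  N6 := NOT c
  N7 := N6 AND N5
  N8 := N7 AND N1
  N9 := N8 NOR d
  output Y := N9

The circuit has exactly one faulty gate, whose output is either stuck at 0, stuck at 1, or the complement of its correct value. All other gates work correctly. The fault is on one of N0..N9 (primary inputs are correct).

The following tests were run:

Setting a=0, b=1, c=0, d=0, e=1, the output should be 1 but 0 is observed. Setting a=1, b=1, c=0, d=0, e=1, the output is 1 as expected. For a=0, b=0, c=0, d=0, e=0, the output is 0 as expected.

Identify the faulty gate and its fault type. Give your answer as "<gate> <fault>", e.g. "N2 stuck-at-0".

Fault-free values for test 1 (a=0, b=1, c=0, d=0, e=1): N0=1, N1=0, N2=0, N3=1, N4=1, N5=1, N6=1, N7=1, N8=0, N9=1, giving Y=1. Observed 0.
Test 1: faults giving observed 0 are {N0 stuck-at-0, N0 inverted output, N1 stuck-at-1, N1 inverted output, N8 stuck-at-1, N8 inverted output, N9 stuck-at-0, N9 inverted output}.
Test 2 (a=1, b=1, c=0, d=0, e=1): fault-free N0=1, N1=0, N2=0, N3=1, N4=1, N5=0, N6=1, N7=0, N8=0, N9=1 → 1; observed 1. Eliminates N1 stuck-at-1, N1 inverted output, N8 stuck-at-1, N8 inverted output, N9 stuck-at-0, N9 inverted output.
Test 3 (a=0, b=0, c=0, d=0, e=0): fault-free N0=0, N1=1, N2=0, N3=0, N4=0, N5=1, N6=1, N7=1, N8=1, N9=0 → 0; observed 0. Eliminates N0 inverted output.
Only N0 stuck-at-0 is consistent with every test.

N0 stuck-at-0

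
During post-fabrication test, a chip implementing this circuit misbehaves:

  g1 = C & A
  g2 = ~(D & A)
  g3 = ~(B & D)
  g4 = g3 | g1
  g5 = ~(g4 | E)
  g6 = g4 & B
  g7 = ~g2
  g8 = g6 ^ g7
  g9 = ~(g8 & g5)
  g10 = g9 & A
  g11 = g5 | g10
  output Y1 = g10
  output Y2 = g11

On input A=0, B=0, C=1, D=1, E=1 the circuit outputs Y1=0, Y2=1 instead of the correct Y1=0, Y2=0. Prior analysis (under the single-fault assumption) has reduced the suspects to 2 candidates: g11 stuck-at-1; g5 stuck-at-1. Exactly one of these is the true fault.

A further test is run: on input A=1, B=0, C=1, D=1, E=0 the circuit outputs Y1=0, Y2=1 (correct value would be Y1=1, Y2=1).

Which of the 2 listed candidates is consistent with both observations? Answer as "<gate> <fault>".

g5 stuck-at-1

Evaluate each candidate on input A=1, B=0, C=1, D=1, E=0:
  g11 stuck-at-1: g1=1, g2=0, g3=1, g4=1, g5=0, g6=0, g7=1, g8=1, g9=1, g10=1, g11=1 [stuck-at-1] → Y1=1, Y2=1 — eliminated
  g5 stuck-at-1: g1=1, g2=0, g3=1, g4=1, g5=1 [stuck-at-1], g6=0, g7=1, g8=1, g9=0, g10=0, g11=1 → Y1=0, Y2=1 — matches
Only g5 stuck-at-1 reproduces the observed Y1=0, Y2=1.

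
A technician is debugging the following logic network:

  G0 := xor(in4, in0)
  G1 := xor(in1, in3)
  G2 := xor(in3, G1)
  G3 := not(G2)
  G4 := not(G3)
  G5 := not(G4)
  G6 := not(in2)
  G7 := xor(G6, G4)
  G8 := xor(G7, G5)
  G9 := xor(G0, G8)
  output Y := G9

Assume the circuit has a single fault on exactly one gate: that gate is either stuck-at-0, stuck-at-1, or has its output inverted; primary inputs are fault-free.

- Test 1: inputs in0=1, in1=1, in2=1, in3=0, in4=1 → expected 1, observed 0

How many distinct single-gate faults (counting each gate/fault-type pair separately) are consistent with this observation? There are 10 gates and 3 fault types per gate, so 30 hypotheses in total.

12

Fault-free: G0=0, G1=1, G2=1, G3=0, G4=1, G5=0, G6=0, G7=1, G8=1, G9=1 → 1. Observed 0.
  G0: stuck-at-1, inverted output ✓; others ✗
  G1: none of the 3 fault types match ✗
  G2: none of the 3 fault types match ✗
  G3: none of the 3 fault types match ✗
  G4: none of the 3 fault types match ✗
  G5: stuck-at-1, inverted output ✓; others ✗
  G6: stuck-at-1, inverted output ✓; others ✗
  G7: stuck-at-0, inverted output ✓; others ✗
  G8: stuck-at-0, inverted output ✓; others ✗
  G9: stuck-at-0, inverted output ✓; others ✗
Consistent faults: {G0 stuck-at-1, G0 inverted output, G5 stuck-at-1, G5 inverted output, G6 stuck-at-1, G6 inverted output, G7 stuck-at-0, G7 inverted output, G8 stuck-at-0, G8 inverted output, G9 stuck-at-0, G9 inverted output} — 12 in all.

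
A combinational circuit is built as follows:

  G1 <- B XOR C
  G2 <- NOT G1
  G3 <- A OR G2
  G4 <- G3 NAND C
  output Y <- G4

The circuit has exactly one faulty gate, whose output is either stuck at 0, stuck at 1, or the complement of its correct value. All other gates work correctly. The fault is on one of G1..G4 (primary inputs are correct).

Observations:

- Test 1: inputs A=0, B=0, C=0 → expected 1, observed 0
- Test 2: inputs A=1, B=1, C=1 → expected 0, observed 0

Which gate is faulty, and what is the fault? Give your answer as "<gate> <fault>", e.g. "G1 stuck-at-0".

Fault-free values for test 1 (A=0, B=0, C=0): G1=0, G2=1, G3=1, G4=1, giving Y=1. Observed 0.
Test 1: faults giving observed 0 are {G4 stuck-at-0, G4 inverted output}.
Test 2 (A=1, B=1, C=1): fault-free G1=0, G2=1, G3=1, G4=0 → 0; observed 0. Eliminates G4 inverted output.
Only G4 stuck-at-0 is consistent with every test.

G4 stuck-at-0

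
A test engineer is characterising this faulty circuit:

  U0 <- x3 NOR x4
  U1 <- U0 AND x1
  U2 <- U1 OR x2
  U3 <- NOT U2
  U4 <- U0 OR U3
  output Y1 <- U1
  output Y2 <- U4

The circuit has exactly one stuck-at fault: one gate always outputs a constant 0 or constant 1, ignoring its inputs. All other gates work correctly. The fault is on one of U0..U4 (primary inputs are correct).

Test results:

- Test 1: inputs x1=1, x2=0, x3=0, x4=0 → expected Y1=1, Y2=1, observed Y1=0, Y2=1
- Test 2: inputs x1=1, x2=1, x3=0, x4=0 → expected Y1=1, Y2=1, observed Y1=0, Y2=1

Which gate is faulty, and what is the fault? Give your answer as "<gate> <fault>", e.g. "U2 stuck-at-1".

U1 stuck-at-0

Fault-free values for test 1 (x1=1, x2=0, x3=0, x4=0): U0=1, U1=1, U2=1, U3=0, U4=1, giving Y1=1, Y2=1. Observed Y1=0, Y2=1.
Test 1: faults giving observed Y1=0, Y2=1 are {U0 stuck-at-0, U1 stuck-at-0}.
Test 2 (x1=1, x2=1, x3=0, x4=0): fault-free U0=1, U1=1, U2=1, U3=0, U4=1 → Y1=1, Y2=1; observed Y1=0, Y2=1. Eliminates U0 stuck-at-0.
Only U1 stuck-at-0 is consistent with every test.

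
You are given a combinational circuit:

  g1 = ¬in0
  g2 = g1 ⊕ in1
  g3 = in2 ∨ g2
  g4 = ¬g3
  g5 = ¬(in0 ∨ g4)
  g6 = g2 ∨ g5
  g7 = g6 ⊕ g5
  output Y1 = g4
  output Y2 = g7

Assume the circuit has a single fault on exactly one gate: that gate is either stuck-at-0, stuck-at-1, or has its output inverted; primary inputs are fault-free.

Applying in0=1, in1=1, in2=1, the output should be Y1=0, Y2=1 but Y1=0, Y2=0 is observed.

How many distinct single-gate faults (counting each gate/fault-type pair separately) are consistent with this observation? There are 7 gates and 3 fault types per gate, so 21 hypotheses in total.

10

Fault-free: g1=0, g2=1, g3=1, g4=0, g5=0, g6=1, g7=1 → Y1=0, Y2=1. Observed Y1=0, Y2=0.
  g1: stuck-at-1, inverted output ✓; others ✗
  g2: stuck-at-0, inverted output ✓; others ✗
  g3: none of the 3 fault types match ✗
  g4: none of the 3 fault types match ✗
  g5: stuck-at-1, inverted output ✓; others ✗
  g6: stuck-at-0, inverted output ✓; others ✗
  g7: stuck-at-0, inverted output ✓; others ✗
Consistent faults: {g1 stuck-at-1, g1 inverted output, g2 stuck-at-0, g2 inverted output, g5 stuck-at-1, g5 inverted output, g6 stuck-at-0, g6 inverted output, g7 stuck-at-0, g7 inverted output} — 10 in all.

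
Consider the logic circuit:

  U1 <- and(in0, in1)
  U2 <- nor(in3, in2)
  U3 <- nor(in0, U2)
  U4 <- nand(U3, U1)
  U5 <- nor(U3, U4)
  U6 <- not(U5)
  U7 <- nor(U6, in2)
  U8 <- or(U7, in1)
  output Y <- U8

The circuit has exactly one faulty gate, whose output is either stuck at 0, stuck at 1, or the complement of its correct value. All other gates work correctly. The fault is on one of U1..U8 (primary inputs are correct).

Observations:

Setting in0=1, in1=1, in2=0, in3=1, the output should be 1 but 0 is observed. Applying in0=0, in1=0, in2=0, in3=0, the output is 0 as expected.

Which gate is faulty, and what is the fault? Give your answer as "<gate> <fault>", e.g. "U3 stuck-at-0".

U8 stuck-at-0

Fault-free values for test 1 (in0=1, in1=1, in2=0, in3=1): U1=1, U2=0, U3=0, U4=1, U5=0, U6=1, U7=0, U8=1, giving Y=1. Observed 0.
Test 1: faults giving observed 0 are {U8 stuck-at-0, U8 inverted output}.
Test 2 (in0=0, in1=0, in2=0, in3=0): fault-free U1=0, U2=1, U3=0, U4=1, U5=0, U6=1, U7=0, U8=0 → 0; observed 0. Eliminates U8 inverted output.
Only U8 stuck-at-0 is consistent with every test.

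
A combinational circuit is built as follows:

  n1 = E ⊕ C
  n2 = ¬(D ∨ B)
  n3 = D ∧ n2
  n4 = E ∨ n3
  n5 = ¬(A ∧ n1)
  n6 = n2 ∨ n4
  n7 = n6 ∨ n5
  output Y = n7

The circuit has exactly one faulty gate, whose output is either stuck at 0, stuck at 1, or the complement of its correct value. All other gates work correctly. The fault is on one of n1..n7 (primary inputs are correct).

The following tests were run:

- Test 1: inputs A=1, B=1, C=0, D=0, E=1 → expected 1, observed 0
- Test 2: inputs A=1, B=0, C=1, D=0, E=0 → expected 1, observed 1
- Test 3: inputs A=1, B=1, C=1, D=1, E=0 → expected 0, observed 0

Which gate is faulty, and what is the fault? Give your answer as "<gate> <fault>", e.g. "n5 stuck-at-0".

Fault-free values for test 1 (A=1, B=1, C=0, D=0, E=1): n1=1, n2=0, n3=0, n4=1, n5=0, n6=1, n7=1, giving Y=1. Observed 0.
Test 1: faults giving observed 0 are {n4 stuck-at-0, n4 inverted output, n6 stuck-at-0, n6 inverted output, n7 stuck-at-0, n7 inverted output}.
Test 2 (A=1, B=0, C=1, D=0, E=0): fault-free n1=1, n2=1, n3=0, n4=0, n5=0, n6=1, n7=1 → 1; observed 1. Eliminates n6 stuck-at-0, n6 inverted output, n7 stuck-at-0, n7 inverted output.
Test 3 (A=1, B=1, C=1, D=1, E=0): fault-free n1=1, n2=0, n3=0, n4=0, n5=0, n6=0, n7=0 → 0; observed 0. Eliminates n4 inverted output.
Only n4 stuck-at-0 is consistent with every test.

n4 stuck-at-0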